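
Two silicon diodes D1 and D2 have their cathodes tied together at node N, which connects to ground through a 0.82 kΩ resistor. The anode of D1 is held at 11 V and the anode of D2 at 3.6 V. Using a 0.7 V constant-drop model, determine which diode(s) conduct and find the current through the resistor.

Assume both conduct. Then node N would need to be at both 11−0.7 = 10.3 V and 3.6−0.7 = 2.9 V, which is impossible.
Assume only D1 conducts: V_N = 11 − 0.7 = 10.3 V, so I_R = 10.3/0.82 = 12.6 mA.
Check D2: its anode-to-cathode voltage is 3.6 − 10.3 = -6.7 V < 0.7 V, so it is off. The assumption is consistent.

Only D1 conducts; I_R ≈ 13 mA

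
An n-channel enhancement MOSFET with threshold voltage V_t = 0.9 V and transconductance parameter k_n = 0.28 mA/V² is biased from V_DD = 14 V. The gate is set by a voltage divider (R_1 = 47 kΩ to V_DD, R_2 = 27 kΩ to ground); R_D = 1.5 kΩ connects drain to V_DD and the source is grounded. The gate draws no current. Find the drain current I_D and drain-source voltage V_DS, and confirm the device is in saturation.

I_D ≈ 2.5 mA, V_DS ≈ 10 V

V_G = V_DD·R_2/(R_1+R_2) = 14×27/74 = 5.11 V. With the source grounded, V_GS = V_G = 5.11 V.
Assume saturation: I_D = (k_n/2)(V_GS − V_t)² = (0.28/2)×(5.11 − 0.9)² = 0.14×4.21² = 2.48 mA.
V_DS = V_DD − I_D·R_D = 14 − 2.48×1.5 = 10.3 V.
Saturation requires V_DS ≥ V_GS − V_t = 4.21 V; 10.3 ≥ 4.21 ✓.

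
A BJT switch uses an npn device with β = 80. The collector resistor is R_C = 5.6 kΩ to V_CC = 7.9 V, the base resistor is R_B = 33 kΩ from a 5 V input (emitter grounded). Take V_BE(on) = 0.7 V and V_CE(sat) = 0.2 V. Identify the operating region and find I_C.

Assume active: I_B = (5 − 0.7)/33 = 0.13 mA, giving I_C = β·I_B = 10.4 mA.
But then V_CE = 7.9 − 10.4×5.6 = -50.5 V < V_CE(sat) = 0.2 V — impossible in the active region.
So the transistor is saturated. With V_CE = 0.2 V, I_C = (V_CC − 0.2)/R_C = 7.7/5.6 = 1.38 mA.
Check: β·I_B = 10.4 mA > I_C = 1.38 mA, confirming saturation.

saturation; I_C ≈ 1.4 mA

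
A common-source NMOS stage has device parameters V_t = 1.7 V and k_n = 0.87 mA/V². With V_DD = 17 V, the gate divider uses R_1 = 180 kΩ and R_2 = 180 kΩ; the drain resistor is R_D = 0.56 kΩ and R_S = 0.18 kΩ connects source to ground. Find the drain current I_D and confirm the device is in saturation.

V_G = V_DD·R_2/(R_1+R_2) = 17×180/360 = 8.5 V.
Assume saturation: I_D = (k_n/2)(V_GS − V_t)² with V_GS = V_G − I_D·R_S = 8.5 − 0.18·I_D.
Substituting gives 0.0141·I_D² − 2.06·I_D + 20.1 = 0, with roots I_D = 10.5 or 136 mA.
The root I_D = 136 mA gives V_GS = -16 V ≤ V_t, so take I_D = 10.5 mA.
Then V_GS = 6.61 V and V_DS = V_DD − I_D(R_D+R_S) = 17 − 10.5×0.74 = 9.24 V.
Saturation requires V_DS ≥ V_GS − V_t = 4.91 V; 9.24 ≥ 4.91 ✓.

I_D ≈ 10 mA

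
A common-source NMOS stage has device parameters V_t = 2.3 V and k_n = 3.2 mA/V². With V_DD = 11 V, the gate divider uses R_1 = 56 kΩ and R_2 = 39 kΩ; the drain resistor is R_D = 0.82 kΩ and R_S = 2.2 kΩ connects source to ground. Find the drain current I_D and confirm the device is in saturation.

I_D ≈ 0.71 mA

V_G = V_DD·R_2/(R_1+R_2) = 11×39/95 = 4.52 V.
Assume saturation: I_D = (k_n/2)(V_GS − V_t)² with V_GS = V_G − I_D·R_S = 4.52 − 2.2·I_D.
Substituting gives 7.74·I_D² − 16.6·I_D + 7.86 = 0, with roots I_D = 0.705 or 1.44 mA.
The root I_D = 1.44 mA gives V_GS = 1.35 V ≤ V_t, so take I_D = 0.705 mA.
Then V_GS = 2.96 V and V_DS = V_DD − I_D(R_D+R_S) = 11 − 0.705×3.02 = 8.87 V.
Saturation requires V_DS ≥ V_GS − V_t = 0.664 V; 8.87 ≥ 0.664 ✓.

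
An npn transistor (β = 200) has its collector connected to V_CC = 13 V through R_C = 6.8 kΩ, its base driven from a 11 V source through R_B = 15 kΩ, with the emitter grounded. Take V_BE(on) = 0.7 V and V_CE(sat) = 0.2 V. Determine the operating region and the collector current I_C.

saturation; I_C ≈ 1.9 mA

Assume active: I_B = (11 − 0.7)/15 = 0.687 mA, giving I_C = β·I_B = 137 mA.
But then V_CE = 13 − 137×6.8 = -921 V < V_CE(sat) = 0.2 V — impossible in the active region.
So the transistor is saturated. With V_CE = 0.2 V, I_C = (V_CC − 0.2)/R_C = 12.8/6.8 = 1.88 mA.
Check: β·I_B = 137 mA > I_C = 1.88 mA, confirming saturation.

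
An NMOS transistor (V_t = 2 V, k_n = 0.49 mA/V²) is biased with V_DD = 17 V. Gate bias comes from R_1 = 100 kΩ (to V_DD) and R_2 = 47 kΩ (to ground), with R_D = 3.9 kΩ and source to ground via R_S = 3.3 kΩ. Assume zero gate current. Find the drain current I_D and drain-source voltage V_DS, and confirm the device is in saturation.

I_D ≈ 0.58 mA, V_DS ≈ 13 V

V_G = V_DD·R_2/(R_1+R_2) = 17×47/147 = 5.44 V.
Assume saturation: I_D = (k_n/2)(V_GS − V_t)² with V_GS = V_G − I_D·R_S = 5.44 − 3.3·I_D.
Substituting gives 2.67·I_D² − 6.55·I_D + 2.89 = 0, with roots I_D = 0.576 or 1.88 mA.
The root I_D = 1.88 mA gives V_GS = -0.771 V ≤ V_t, so take I_D = 0.576 mA.
Then V_GS = 3.53 V and V_DS = V_DD − I_D(R_D+R_S) = 17 − 0.576×7.2 = 12.9 V.
Saturation requires V_DS ≥ V_GS − V_t = 1.53 V; 12.9 ≥ 1.53 ✓.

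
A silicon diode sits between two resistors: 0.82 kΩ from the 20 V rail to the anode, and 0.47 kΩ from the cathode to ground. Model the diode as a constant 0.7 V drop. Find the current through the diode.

The two resistors are in series with the diode, so KVL gives 20 = I·0.82 + 0.7 + I·0.47.
I = (20 − 0.7) / (0.82 + 0.47) kΩ = 19.3 / 1.29 = 15 mA.

I ≈ 15 mA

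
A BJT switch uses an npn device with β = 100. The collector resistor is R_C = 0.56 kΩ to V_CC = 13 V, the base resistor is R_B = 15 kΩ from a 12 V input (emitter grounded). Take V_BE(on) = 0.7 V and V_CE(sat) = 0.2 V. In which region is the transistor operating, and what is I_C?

saturation; I_C ≈ 23 mA

Assume active: I_B = (12 − 0.7)/15 = 0.753 mA, giving I_C = β·I_B = 75.3 mA.
But then V_CE = 13 − 75.3×0.56 = -29.2 V < V_CE(sat) = 0.2 V — impossible in the active region.
So the transistor is saturated. With V_CE = 0.2 V, I_C = (V_CC − 0.2)/R_C = 12.8/0.56 = 22.9 mA.
Check: β·I_B = 75.3 mA > I_C = 22.9 mA, confirming saturation.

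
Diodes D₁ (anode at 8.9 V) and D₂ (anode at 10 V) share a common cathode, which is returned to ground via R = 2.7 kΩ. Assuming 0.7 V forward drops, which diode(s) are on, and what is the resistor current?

Assume both conduct. Then node N would need to be at both 8.9−0.7 = 8.2 V and 10−0.7 = 9.3 V, which is impossible.
Assume only D₂ conducts: V_N = 10 − 0.7 = 9.3 V, so I_R = 9.3/2.7 = 3.44 mA.
Check D₁: its anode-to-cathode voltage is 8.9 − 9.3 = -0.4 V < 0.7 V, so it is off. The assumption is consistent.

Only D₂ conducts; I_R ≈ 3.4 mA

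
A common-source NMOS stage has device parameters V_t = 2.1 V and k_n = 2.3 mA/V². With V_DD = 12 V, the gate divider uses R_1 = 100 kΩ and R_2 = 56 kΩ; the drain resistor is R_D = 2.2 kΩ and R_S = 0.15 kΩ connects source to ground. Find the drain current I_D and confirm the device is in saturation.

I_D ≈ 3.3 mA

V_G = V_DD·R_2/(R_1+R_2) = 12×56/156 = 4.31 V.
Assume saturation: I_D = (k_n/2)(V_GS − V_t)² with V_GS = V_G − I_D·R_S = 4.31 − 0.15·I_D.
Substituting gives 0.0259·I_D² − 1.76·I_D + 5.6 = 0, with roots I_D = 3.35 or 64.7 mA.
The root I_D = 64.7 mA gives V_GS = -5.4 V ≤ V_t, so take I_D = 3.35 mA.
Then V_GS = 3.81 V and V_DS = V_DD − I_D(R_D+R_S) = 12 − 3.35×2.35 = 4.14 V.
Saturation requires V_DS ≥ V_GS − V_t = 1.71 V; 4.14 ≥ 1.71 ✓.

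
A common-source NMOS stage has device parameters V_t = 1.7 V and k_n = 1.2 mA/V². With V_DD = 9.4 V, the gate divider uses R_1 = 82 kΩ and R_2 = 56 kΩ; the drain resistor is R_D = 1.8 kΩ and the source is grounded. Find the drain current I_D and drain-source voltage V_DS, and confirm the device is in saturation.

V_G = V_DD·R_2/(R_1+R_2) = 9.4×56/138 = 3.81 V. With the source grounded, V_GS = V_G = 3.81 V.
Assume saturation: I_D = (k_n/2)(V_GS − V_t)² = (1.2/2)×(3.81 − 1.7)² = 0.6×2.11² = 2.68 mA.
V_DS = V_DD − I_D·R_D = 9.4 − 2.68×1.8 = 4.57 V.
Saturation requires V_DS ≥ V_GS − V_t = 2.11 V; 4.57 ≥ 2.11 ✓.

I_D ≈ 2.7 mA, V_DS ≈ 4.6 V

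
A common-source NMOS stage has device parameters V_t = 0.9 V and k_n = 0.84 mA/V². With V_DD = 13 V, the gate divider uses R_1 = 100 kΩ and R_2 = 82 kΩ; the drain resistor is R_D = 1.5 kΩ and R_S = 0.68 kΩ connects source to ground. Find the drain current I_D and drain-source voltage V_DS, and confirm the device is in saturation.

V_G = V_DD·R_2/(R_1+R_2) = 13×82/182 = 5.86 V.
Assume saturation: I_D = (k_n/2)(V_GS − V_t)² with V_GS = V_G − I_D·R_S = 5.86 − 0.68·I_D.
Substituting gives 0.194·I_D² − 3.83·I_D + 10.3 = 0, with roots I_D = 3.22 or 16.5 mA.
The root I_D = 16.5 mA gives V_GS = -5.37 V ≤ V_t, so take I_D = 3.22 mA.
Then V_GS = 3.67 V and V_DS = V_DD − I_D(R_D+R_S) = 13 − 3.22×2.18 = 5.98 V.
Saturation requires V_DS ≥ V_GS − V_t = 2.77 V; 5.98 ≥ 2.77 ✓.

I_D ≈ 3.2 mA, V_DS ≈ 6 V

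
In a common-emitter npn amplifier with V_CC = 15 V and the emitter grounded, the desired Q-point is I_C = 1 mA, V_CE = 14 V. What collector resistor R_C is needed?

R_C ≈ 1 kΩ

Collector loop: V_CC = I_C·R_C + V_CE.
R_C = (V_CC − V_CE)/I_C = (15 − 14)/1 = 1 kΩ.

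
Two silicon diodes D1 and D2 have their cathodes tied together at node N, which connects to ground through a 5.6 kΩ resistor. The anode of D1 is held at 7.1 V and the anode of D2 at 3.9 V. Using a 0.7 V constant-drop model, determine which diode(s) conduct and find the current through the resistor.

Assume both conduct. Then node N would need to be at both 7.1−0.7 = 6.4 V and 3.9−0.7 = 3.2 V, which is impossible.
Assume only D1 conducts: V_N = 7.1 − 0.7 = 6.4 V, so I_R = 6.4/5.6 = 1.14 mA.
Check D2: its anode-to-cathode voltage is 3.9 − 6.4 = -2.5 V < 0.7 V, so it is off. The assumption is consistent.

Only D1 conducts; I_R ≈ 1.1 mA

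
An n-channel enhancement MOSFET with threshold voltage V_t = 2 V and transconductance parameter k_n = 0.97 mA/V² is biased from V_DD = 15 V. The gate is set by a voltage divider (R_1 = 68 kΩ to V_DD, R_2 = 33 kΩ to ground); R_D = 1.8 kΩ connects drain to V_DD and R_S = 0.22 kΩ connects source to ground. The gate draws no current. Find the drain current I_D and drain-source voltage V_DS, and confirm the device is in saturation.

I_D ≈ 2.6 mA, V_DS ≈ 9.7 V

V_G = V_DD·R_2/(R_1+R_2) = 15×33/101 = 4.9 V.
Assume saturation: I_D = (k_n/2)(V_GS − V_t)² with V_GS = V_G − I_D·R_S = 4.9 − 0.22·I_D.
Substituting gives 0.0235·I_D² − 1.62·I_D + 4.08 = 0, with roots I_D = 2.62 or 66.4 mA.
The root I_D = 66.4 mA gives V_GS = -9.7 V ≤ V_t, so take I_D = 2.62 mA.
Then V_GS = 4.32 V and V_DS = V_DD − I_D(R_D+R_S) = 15 − 2.62×2.02 = 9.71 V.
Saturation requires V_DS ≥ V_GS − V_t = 2.32 V; 9.71 ≥ 2.32 ✓.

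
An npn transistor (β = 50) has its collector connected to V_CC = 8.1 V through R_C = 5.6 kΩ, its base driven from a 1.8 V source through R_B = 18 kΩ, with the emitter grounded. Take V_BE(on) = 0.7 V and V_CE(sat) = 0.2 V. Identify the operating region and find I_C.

saturation; I_C ≈ 1.4 mA

Assume active: I_B = (1.8 − 0.7)/18 = 0.0611 mA, giving I_C = β·I_B = 3.06 mA.
But then V_CE = 8.1 − 3.06×5.6 = -9.01 V < V_CE(sat) = 0.2 V — impossible in the active region.
So the transistor is saturated. With V_CE = 0.2 V, I_C = (V_CC − 0.2)/R_C = 7.9/5.6 = 1.41 mA.
Check: β·I_B = 3.06 mA > I_C = 1.41 mA, confirming saturation.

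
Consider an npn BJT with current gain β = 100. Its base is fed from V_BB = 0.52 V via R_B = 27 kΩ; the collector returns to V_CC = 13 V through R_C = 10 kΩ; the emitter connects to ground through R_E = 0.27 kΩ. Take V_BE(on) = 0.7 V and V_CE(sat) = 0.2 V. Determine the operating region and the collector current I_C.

cutoff; I_C ≈ 0

V_BB = 0.52 V ≤ V_BE(on) = 0.7 V, so the base-emitter junction is not forward biased.
The transistor is in cutoff: I_B = I_C = 0.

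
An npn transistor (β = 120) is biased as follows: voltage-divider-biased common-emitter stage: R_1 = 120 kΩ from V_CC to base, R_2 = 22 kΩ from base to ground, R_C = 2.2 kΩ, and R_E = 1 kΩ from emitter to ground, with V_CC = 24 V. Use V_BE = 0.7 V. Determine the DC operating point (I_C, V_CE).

I_C ≈ 2.6 mA, V_CE ≈ 16 V

Thevenize the base divider: V_Th = V_CC·R_2/(R_1+R_2) = 24×22/142 = 3.72 V, R_Th = R_1‖R_2 = 18.6 kΩ.
Base-emitter loop: V_Th = I_B·R_Th + V_BE + (β+1)I_B·R_E, so I_B = (3.72 − 0.7) / (18.6 + 121×1) = 0.0216 mA.
I_C = β·I_B = 120×0.0216 = 2.59 mA, and I_E = (β+1)I_B = 2.62 mA.
V_CE = V_CC − I_C·R_C − I_E·R_E = 24 − 2.59×2.2 − 2.62×1 = 15.7 V.
V_CE = 15.7 V > 0.2 V confirms active-region operation.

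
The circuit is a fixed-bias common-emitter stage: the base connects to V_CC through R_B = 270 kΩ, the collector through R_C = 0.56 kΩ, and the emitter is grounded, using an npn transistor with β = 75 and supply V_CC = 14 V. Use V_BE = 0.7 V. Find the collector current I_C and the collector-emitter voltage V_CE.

Base loop: V_CC = I_B·R_B + V_BE, so I_B = (14 − 0.7)/270 kΩ = 0.0493 mA.
In the active region I_C = β·I_B = 75 × 0.0493 = 3.69 mA.
Collector loop: V_CE = V_CC − I_C·R_C = 14 − 3.69×0.56 = 11.9 V.
Since V_CE = 11.9 V > V_CE(sat) ≈ 0.2 V, the transistor is in the active region as assumed.

I_C ≈ 3.7 mA, V_CE ≈ 12 V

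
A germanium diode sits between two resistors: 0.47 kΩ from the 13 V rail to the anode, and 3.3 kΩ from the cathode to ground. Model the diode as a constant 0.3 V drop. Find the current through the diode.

The two resistors are in series with the diode, so KVL gives 13 = I·0.47 + 0.3 + I·3.3.
I = (13 − 0.3) / (0.47 + 3.3) kΩ = 12.7 / 3.77 = 3.37 mA.

I ≈ 3.4 mA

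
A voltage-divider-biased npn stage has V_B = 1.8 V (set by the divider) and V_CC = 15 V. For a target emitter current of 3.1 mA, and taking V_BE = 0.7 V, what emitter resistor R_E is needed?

V_E = V_B − V_BE = 1.8 − 0.7 = 1.1 V.
R_E = V_E / I_E = 1.1 / 3.1 = 0.355 kΩ.

R_E ≈ 0.35 kΩ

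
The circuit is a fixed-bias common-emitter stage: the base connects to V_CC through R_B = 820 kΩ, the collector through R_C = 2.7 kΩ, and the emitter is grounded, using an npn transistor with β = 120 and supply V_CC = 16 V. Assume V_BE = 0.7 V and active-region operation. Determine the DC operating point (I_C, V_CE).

I_C ≈ 2.2 mA, V_CE ≈ 10 V

Base loop: V_CC = I_B·R_B + V_BE, so I_B = (16 − 0.7)/820 kΩ = 0.0187 mA.
In the active region I_C = β·I_B = 120 × 0.0187 = 2.24 mA.
Collector loop: V_CE = V_CC − I_C·R_C = 16 − 2.24×2.7 = 9.95 V.
Since V_CE = 9.95 V > V_CE(sat) ≈ 0.2 V, the transistor is in the active region as assumed.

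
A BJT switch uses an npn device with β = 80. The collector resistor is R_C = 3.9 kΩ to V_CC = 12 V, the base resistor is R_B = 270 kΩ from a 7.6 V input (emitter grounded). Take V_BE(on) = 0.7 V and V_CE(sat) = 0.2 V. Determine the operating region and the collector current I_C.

active; I_C ≈ 2 mA

Assume active. Base-emitter loop: I_B = (V_BB − V_BE)/R_B = (7.6 − 0.7)/270 = 0.0256 mA.
I_C = β·I_B = 80×0.0256 = 2.04 mA.
V_CE = V_CC − I_C·R_C = 12 − 2.04×3.9 = 4.03 V > V_CE(sat), so the active-region assumption holds.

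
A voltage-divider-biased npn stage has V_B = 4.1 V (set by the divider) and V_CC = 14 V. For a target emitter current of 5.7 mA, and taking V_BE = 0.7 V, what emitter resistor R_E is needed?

R_E ≈ 0.6 kΩ

V_E = V_B − V_BE = 4.1 − 0.7 = 3.4 V.
R_E = V_E / I_E = 3.4 / 5.7 = 0.596 kΩ.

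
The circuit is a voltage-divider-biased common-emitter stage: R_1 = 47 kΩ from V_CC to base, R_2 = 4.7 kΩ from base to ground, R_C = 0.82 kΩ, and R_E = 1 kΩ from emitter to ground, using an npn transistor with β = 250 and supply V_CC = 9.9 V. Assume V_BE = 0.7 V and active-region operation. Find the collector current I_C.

Thevenize the base divider: V_Th = V_CC·R_2/(R_1+R_2) = 9.9×4.7/51.7 = 0.9 V, R_Th = R_1‖R_2 = 4.27 kΩ.
Base-emitter loop: V_Th = I_B·R_Th + V_BE + (β+1)I_B·R_E, so I_B = (0.9 − 0.7) / (4.27 + 251×1) = 0.000783 mA.
I_C = β·I_B = 250×0.000783 = 0.196 mA, and I_E = (β+1)I_B = 0.197 mA.
V_CE = V_CC − I_C·R_C − I_E·R_E = 9.9 − 0.196×0.82 − 0.197×1 = 9.54 V.
V_CE = 9.54 V > 0.2 V confirms active-region operation.

I_C ≈ 0.2 mA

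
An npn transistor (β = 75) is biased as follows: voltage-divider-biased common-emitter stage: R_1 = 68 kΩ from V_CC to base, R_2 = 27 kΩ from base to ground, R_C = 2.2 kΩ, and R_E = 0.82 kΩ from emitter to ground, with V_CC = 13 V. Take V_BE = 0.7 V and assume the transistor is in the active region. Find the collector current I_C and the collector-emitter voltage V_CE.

Thevenize the base divider: V_Th = V_CC·R_2/(R_1+R_2) = 13×27/95 = 3.69 V, R_Th = R_1‖R_2 = 19.3 kΩ.
Base-emitter loop: V_Th = I_B·R_Th + V_BE + (β+1)I_B·R_E, so I_B = (3.69 − 0.7) / (19.3 + 76×0.82) = 0.0367 mA.
I_C = β·I_B = 75×0.0367 = 2.75 mA, and I_E = (β+1)I_B = 2.79 mA.
V_CE = V_CC − I_C·R_C − I_E·R_E = 13 − 2.75×2.2 − 2.79×0.82 = 4.66 V.
V_CE = 4.66 V > 0.2 V confirms active-region operation.

I_C ≈ 2.8 mA, V_CE ≈ 4.7 V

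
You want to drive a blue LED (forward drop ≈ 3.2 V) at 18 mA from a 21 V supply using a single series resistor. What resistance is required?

The resistor drops V_S − V_D = 21 − 3.2 = 17.8 V at 18 mA.
R = 17.8 V / 18 mA = 0.989 kΩ.

R ≈ 0.99 kΩ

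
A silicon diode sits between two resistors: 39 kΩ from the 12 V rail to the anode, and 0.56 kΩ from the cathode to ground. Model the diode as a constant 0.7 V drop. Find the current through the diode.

The two resistors are in series with the diode, so KVL gives 12 = I·39 + 0.7 + I·0.56.
I = (12 − 0.7) / (39 + 0.56) kΩ = 11.3 / 39.6 = 0.286 mA.

I ≈ 0.29 mA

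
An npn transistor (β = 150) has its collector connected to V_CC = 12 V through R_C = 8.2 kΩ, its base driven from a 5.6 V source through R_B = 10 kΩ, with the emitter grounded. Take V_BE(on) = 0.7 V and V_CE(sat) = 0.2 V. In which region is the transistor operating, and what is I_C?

Assume active: I_B = (5.6 − 0.7)/10 = 0.49 mA, giving I_C = β·I_B = 73.5 mA.
But then V_CE = 12 − 73.5×8.2 = -591 V < V_CE(sat) = 0.2 V — impossible in the active region.
So the transistor is saturated. With V_CE = 0.2 V, I_C = (V_CC − 0.2)/R_C = 11.8/8.2 = 1.44 mA.
Check: β·I_B = 73.5 mA > I_C = 1.44 mA, confirming saturation.

saturation; I_C ≈ 1.4 mA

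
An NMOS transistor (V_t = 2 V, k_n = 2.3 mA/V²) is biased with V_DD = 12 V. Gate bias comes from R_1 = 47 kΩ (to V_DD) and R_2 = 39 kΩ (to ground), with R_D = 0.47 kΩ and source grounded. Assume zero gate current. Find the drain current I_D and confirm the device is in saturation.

V_G = V_DD·R_2/(R_1+R_2) = 12×39/86 = 5.44 V. With the source grounded, V_GS = V_G = 5.44 V.
Assume saturation: I_D = (k_n/2)(V_GS − V_t)² = (2.3/2)×(5.44 − 2)² = 1.15×3.44² = 13.6 mA.
V_DS = V_DD − I_D·R_D = 12 − 13.6×0.47 = 5.6 V.
Saturation requires V_DS ≥ V_GS − V_t = 3.44 V; 5.6 ≥ 3.44 ✓.

I_D ≈ 14 mA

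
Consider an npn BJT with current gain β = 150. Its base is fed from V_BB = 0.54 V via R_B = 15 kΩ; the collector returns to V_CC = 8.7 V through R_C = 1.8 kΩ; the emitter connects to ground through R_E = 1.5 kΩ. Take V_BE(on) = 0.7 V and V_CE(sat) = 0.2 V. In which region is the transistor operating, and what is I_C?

cutoff; I_C ≈ 0

V_BB = 0.54 V ≤ V_BE(on) = 0.7 V, so the base-emitter junction is not forward biased.
The transistor is in cutoff: I_B = I_C = 0.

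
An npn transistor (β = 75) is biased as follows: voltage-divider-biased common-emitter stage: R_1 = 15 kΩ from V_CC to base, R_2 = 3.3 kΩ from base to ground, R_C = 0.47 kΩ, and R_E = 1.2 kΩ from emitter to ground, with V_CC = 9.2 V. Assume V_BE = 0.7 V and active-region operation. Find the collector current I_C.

I_C ≈ 0.77 mA

Thevenize the base divider: V_Th = V_CC·R_2/(R_1+R_2) = 9.2×3.3/18.3 = 1.66 V, R_Th = R_1‖R_2 = 2.7 kΩ.
Base-emitter loop: V_Th = I_B·R_Th + V_BE + (β+1)I_B·R_E, so I_B = (1.66 − 0.7) / (2.7 + 76×1.2) = 0.0102 mA.
I_C = β·I_B = 75×0.0102 = 0.766 mA, and I_E = (β+1)I_B = 0.776 mA.
V_CE = V_CC − I_C·R_C − I_E·R_E = 9.2 − 0.766×0.47 − 0.776×1.2 = 7.91 V.
V_CE = 7.91 V > 0.2 V confirms active-region operation.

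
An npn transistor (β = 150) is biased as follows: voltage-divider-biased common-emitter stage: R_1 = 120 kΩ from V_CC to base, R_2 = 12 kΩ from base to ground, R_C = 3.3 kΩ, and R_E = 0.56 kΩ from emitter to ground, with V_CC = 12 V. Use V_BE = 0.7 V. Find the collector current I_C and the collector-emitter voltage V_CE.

Thevenize the base divider: V_Th = V_CC·R_2/(R_1+R_2) = 12×12/132 = 1.09 V, R_Th = R_1‖R_2 = 10.9 kΩ.
Base-emitter loop: V_Th = I_B·R_Th + V_BE + (β+1)I_B·R_E, so I_B = (1.09 − 0.7) / (10.9 + 151×0.56) = 0.00409 mA.
I_C = β·I_B = 150×0.00409 = 0.614 mA, and I_E = (β+1)I_B = 0.618 mA.
V_CE = V_CC − I_C·R_C − I_E·R_E = 12 − 0.614×3.3 − 0.618×0.56 = 9.63 V.
V_CE = 9.63 V > 0.2 V confirms active-region operation.

I_C ≈ 0.61 mA, V_CE ≈ 9.6 V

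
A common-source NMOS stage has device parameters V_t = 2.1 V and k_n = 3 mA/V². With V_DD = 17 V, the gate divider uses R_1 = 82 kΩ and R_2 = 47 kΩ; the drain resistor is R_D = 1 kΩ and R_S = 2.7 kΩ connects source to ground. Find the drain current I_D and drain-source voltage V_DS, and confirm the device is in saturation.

I_D ≈ 1.2 mA, V_DS ≈ 13 V

V_G = V_DD·R_2/(R_1+R_2) = 17×47/129 = 6.19 V.
Assume saturation: I_D = (k_n/2)(V_GS − V_t)² with V_GS = V_G − I_D·R_S = 6.19 − 2.7·I_D.
Substituting gives 10.9·I_D² − 34.2·I_D + 25.1 = 0, with roots I_D = 1.19 or 1.94 mA.
The root I_D = 1.94 mA gives V_GS = 0.964 V ≤ V_t, so take I_D = 1.19 mA.
Then V_GS = 2.99 V and V_DS = V_DD − I_D(R_D+R_S) = 17 − 1.19×3.7 = 12.6 V.
Saturation requires V_DS ≥ V_GS − V_t = 0.889 V; 12.6 ≥ 0.889 ✓.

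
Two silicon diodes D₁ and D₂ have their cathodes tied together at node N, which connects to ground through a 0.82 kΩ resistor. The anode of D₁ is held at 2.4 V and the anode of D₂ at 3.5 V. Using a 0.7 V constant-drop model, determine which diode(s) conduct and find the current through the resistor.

Only D₂ conducts; I_R ≈ 3.4 mA

Assume both conduct. Then node N would need to be at both 2.4−0.7 = 1.7 V and 3.5−0.7 = 2.8 V, which is impossible.
Assume only D₂ conducts: V_N = 3.5 − 0.7 = 2.8 V, so I_R = 2.8/0.82 = 3.41 mA.
Check D₁: its anode-to-cathode voltage is 2.4 − 2.8 = -0.4 V < 0.7 V, so it is off. The assumption is consistent.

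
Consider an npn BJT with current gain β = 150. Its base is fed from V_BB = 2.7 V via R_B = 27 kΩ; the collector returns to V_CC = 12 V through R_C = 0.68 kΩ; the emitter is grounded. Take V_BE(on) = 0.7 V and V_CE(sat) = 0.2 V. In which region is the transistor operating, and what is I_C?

active; I_C ≈ 11 mA

Assume active. Base-emitter loop: I_B = (V_BB − V_BE)/R_B = (2.7 − 0.7)/27 = 0.0741 mA.
I_C = β·I_B = 150×0.0741 = 11.1 mA.
V_CE = V_CC − I_C·R_C = 12 − 11.1×0.68 = 4.44 V > V_CE(sat), so the active-region assumption holds.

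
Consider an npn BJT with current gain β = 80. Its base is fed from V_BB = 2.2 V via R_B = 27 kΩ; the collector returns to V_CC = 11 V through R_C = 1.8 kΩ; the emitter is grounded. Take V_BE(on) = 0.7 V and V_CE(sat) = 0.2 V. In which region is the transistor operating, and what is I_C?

Assume active. Base-emitter loop: I_B = (V_BB − V_BE)/R_B = (2.2 − 0.7)/27 = 0.0556 mA.
I_C = β·I_B = 80×0.0556 = 4.44 mA.
V_CE = V_CC − I_C·R_C = 11 − 4.44×1.8 = 3 V > V_CE(sat), so the active-region assumption holds.

active; I_C ≈ 4.4 mA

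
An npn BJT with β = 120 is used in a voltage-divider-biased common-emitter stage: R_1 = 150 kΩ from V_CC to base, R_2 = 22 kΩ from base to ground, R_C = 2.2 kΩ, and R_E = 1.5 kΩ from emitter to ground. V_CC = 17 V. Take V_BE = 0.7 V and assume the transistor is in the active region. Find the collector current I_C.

I_C ≈ 0.88 mA

Thevenize the base divider: V_Th = V_CC·R_2/(R_1+R_2) = 17×22/172 = 2.17 V, R_Th = R_1‖R_2 = 19.2 kΩ.
Base-emitter loop: V_Th = I_B·R_Th + V_BE + (β+1)I_B·R_E, so I_B = (2.17 − 0.7) / (19.2 + 121×1.5) = 0.00735 mA.
I_C = β·I_B = 120×0.00735 = 0.882 mA, and I_E = (β+1)I_B = 0.889 mA.
V_CE = V_CC − I_C·R_C − I_E·R_E = 17 − 0.882×2.2 − 0.889×1.5 = 13.7 V.
V_CE = 13.7 V > 0.2 V confirms active-region operation.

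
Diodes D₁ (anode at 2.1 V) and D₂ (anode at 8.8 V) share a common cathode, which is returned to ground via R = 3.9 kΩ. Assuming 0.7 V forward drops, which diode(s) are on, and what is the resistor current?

Only D₂ conducts; I_R ≈ 2.1 mA

Assume both conduct. Then node N would need to be at both 2.1−0.7 = 1.4 V and 8.8−0.7 = 8.1 V, which is impossible.
Assume only D₂ conducts: V_N = 8.8 − 0.7 = 8.1 V, so I_R = 8.1/3.9 = 2.08 mA.
Check D₁: its anode-to-cathode voltage is 2.1 − 8.1 = -6 V < 0.7 V, so it is off. The assumption is consistent.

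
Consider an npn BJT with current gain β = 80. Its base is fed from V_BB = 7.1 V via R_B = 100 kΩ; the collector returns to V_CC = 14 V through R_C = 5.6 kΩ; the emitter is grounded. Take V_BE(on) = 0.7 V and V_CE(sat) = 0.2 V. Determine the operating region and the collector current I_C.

Assume active: I_B = (7.1 − 0.7)/100 = 0.064 mA, giving I_C = β·I_B = 5.12 mA.
But then V_CE = 14 − 5.12×5.6 = -14.7 V < V_CE(sat) = 0.2 V — impossible in the active region.
So the transistor is saturated. With V_CE = 0.2 V, I_C = (V_CC − 0.2)/R_C = 13.8/5.6 = 2.46 mA.
Check: β·I_B = 5.12 mA > I_C = 2.46 mA, confirming saturation.

saturation; I_C ≈ 2.5 mA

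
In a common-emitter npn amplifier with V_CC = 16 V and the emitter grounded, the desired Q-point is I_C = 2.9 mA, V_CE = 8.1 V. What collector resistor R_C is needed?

Collector loop: V_CC = I_C·R_C + V_CE.
R_C = (V_CC − V_CE)/I_C = (16 − 8.1)/2.9 = 2.72 kΩ.

R_C ≈ 2.7 kΩ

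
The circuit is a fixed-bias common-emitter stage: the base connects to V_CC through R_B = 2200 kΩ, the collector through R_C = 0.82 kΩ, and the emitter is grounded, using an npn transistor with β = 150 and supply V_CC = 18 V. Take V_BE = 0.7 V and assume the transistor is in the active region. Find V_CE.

Base loop: V_CC = I_B·R_B + V_BE, so I_B = (18 − 0.7)/2200 kΩ = 0.00786 mA.
In the active region I_C = β·I_B = 150 × 0.00786 = 1.18 mA.
Collector loop: V_CE = V_CC − I_C·R_C = 18 − 1.18×0.82 = 17 V.
Since V_CE = 17 V > V_CE(sat) ≈ 0.2 V, the transistor is in the active region as assumed.

V_CE ≈ 17 V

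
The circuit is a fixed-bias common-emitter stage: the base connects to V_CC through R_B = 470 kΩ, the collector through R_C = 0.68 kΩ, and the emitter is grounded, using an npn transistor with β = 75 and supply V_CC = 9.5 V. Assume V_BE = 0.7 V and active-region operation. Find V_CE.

Base loop: V_CC = I_B·R_B + V_BE, so I_B = (9.5 − 0.7)/470 kΩ = 0.0187 mA.
In the active region I_C = β·I_B = 75 × 0.0187 = 1.4 mA.
Collector loop: V_CE = V_CC − I_C·R_C = 9.5 − 1.4×0.68 = 8.55 V.
Since V_CE = 8.55 V > V_CE(sat) ≈ 0.2 V, the transistor is in the active region as assumed.

V_CE ≈ 8.5 V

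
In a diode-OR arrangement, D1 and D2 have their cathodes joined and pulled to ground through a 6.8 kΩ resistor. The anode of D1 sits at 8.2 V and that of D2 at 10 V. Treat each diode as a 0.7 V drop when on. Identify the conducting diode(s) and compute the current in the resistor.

Only D2 conducts; I_R ≈ 1.4 mA

Assume both conduct. Then node N would need to be at both 8.2−0.7 = 7.5 V and 10−0.7 = 9.3 V, which is impossible.
Assume only D2 conducts: V_N = 10 − 0.7 = 9.3 V, so I_R = 9.3/6.8 = 1.37 mA.
Check D1: its anode-to-cathode voltage is 8.2 − 9.3 = -1.1 V < 0.7 V, so it is off. The assumption is consistent.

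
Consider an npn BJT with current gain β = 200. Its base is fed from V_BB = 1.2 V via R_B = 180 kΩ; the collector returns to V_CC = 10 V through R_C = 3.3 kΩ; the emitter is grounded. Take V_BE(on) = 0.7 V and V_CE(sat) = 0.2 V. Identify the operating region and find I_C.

active; I_C ≈ 0.56 mA

Assume active. Base-emitter loop: I_B = (V_BB − V_BE)/R_B = (1.2 − 0.7)/180 = 0.00278 mA.
I_C = β·I_B = 200×0.00278 = 0.556 mA.
V_CE = V_CC − I_C·R_C = 10 − 0.556×3.3 = 8.17 V > V_CE(sat), so the active-region assumption holds.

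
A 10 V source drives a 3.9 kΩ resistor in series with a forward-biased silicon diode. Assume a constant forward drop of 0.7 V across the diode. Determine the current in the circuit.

I ≈ 2.4 mA

KVL around the loop: 10 = V_D + I·R = 0.7 + I × 3.9 kΩ.
So I = (10 − 0.7) / 3.9 kΩ = 9.3 / 3.9 = 2.38 mA.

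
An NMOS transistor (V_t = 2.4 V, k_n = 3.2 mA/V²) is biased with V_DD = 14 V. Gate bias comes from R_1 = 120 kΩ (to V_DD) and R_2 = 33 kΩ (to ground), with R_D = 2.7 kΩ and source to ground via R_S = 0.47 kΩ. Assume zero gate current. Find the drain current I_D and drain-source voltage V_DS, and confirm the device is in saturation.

I_D ≈ 0.34 mA, V_DS ≈ 13 V

V_G = V_DD·R_2/(R_1+R_2) = 14×33/153 = 3.02 V.
Assume saturation: I_D = (k_n/2)(V_GS − V_t)² with V_GS = V_G − I_D·R_S = 3.02 − 0.47·I_D.
Substituting gives 0.353·I_D² − 1.93·I_D + 0.614 = 0, with roots I_D = 0.339 or 5.13 mA.
The root I_D = 5.13 mA gives V_GS = 0.61 V ≤ V_t, so take I_D = 0.339 mA.
Then V_GS = 2.86 V and V_DS = V_DD − I_D(R_D+R_S) = 14 − 0.339×3.17 = 12.9 V.
Saturation requires V_DS ≥ V_GS − V_t = 0.46 V; 12.9 ≥ 0.46 ✓.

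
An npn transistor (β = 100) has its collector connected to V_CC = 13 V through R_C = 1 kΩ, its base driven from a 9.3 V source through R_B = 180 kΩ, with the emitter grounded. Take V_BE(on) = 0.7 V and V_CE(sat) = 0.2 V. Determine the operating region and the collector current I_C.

active; I_C ≈ 4.8 mA

Assume active. Base-emitter loop: I_B = (V_BB − V_BE)/R_B = (9.3 − 0.7)/180 = 0.0478 mA.
I_C = β·I_B = 100×0.0478 = 4.78 mA.
V_CE = V_CC − I_C·R_C = 13 − 4.78×1 = 8.22 V > V_CE(sat), so the active-region assumption holds.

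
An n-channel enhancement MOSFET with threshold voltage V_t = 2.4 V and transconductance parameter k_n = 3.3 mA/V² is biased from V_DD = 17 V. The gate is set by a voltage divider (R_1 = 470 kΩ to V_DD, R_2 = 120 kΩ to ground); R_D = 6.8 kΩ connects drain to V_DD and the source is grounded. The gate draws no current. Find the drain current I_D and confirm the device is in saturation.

V_G = V_DD·R_2/(R_1+R_2) = 17×120/590 = 3.46 V. With the source grounded, V_GS = V_G = 3.46 V.
Assume saturation: I_D = (k_n/2)(V_GS − V_t)² = (3.3/2)×(3.46 − 2.4)² = 1.65×1.06² = 1.85 mA.
V_DS = V_DD − I_D·R_D = 17 − 1.85×6.8 = 4.45 V.
Saturation requires V_DS ≥ V_GS − V_t = 1.06 V; 4.45 ≥ 1.06 ✓.

I_D ≈ 1.8 mA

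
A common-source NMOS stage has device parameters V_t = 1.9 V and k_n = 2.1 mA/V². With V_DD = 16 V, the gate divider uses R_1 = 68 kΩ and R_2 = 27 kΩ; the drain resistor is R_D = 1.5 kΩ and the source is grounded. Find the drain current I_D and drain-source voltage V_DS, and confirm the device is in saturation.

V_G = V_DD·R_2/(R_1+R_2) = 16×27/95 = 4.55 V. With the source grounded, V_GS = V_G = 4.55 V.
Assume saturation: I_D = (k_n/2)(V_GS − V_t)² = (2.1/2)×(4.55 − 1.9)² = 1.05×2.65² = 7.36 mA.
V_DS = V_DD − I_D·R_D = 16 − 7.36×1.5 = 4.96 V.
Saturation requires V_DS ≥ V_GS − V_t = 2.65 V; 4.96 ≥ 2.65 ✓.

I_D ≈ 7.4 mA, V_DS ≈ 5 V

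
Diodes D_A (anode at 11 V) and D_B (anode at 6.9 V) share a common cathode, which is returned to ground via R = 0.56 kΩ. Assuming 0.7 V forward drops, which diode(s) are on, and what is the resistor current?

Only D_A conducts; I_R ≈ 18 mA

Assume both conduct. Then node N would need to be at both 11−0.7 = 10.3 V and 6.9−0.7 = 6.2 V, which is impossible.
Assume only D_A conducts: V_N = 11 − 0.7 = 10.3 V, so I_R = 10.3/0.56 = 18.4 mA.
Check D_B: its anode-to-cathode voltage is 6.9 − 10.3 = -3.4 V < 0.7 V, so it is off. The assumption is consistent.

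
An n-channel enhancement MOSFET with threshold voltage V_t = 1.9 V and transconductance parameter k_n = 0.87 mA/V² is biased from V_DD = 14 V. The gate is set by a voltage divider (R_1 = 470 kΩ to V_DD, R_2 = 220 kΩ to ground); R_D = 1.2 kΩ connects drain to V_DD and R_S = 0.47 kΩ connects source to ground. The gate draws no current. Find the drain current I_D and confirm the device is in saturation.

I_D ≈ 1.5 mA

V_G = V_DD·R_2/(R_1+R_2) = 14×220/690 = 4.46 V.
Assume saturation: I_D = (k_n/2)(V_GS − V_t)² with V_GS = V_G − I_D·R_S = 4.46 − 0.47·I_D.
Substituting gives 0.0961·I_D² − 2.05·I_D + 2.86 = 0, with roots I_D = 1.5 or 19.8 mA.
The root I_D = 19.8 mA gives V_GS = -4.85 V ≤ V_t, so take I_D = 1.5 mA.
Then V_GS = 3.76 V and V_DS = V_DD − I_D(R_D+R_S) = 14 − 1.5×1.67 = 11.5 V.
Saturation requires V_DS ≥ V_GS − V_t = 1.86 V; 11.5 ≥ 1.86 ✓.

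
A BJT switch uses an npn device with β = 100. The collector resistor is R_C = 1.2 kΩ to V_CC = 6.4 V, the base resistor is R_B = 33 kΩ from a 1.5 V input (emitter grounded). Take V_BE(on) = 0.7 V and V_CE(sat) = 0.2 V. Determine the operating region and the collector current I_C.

active; I_C ≈ 2.4 mA

Assume active. Base-emitter loop: I_B = (V_BB − V_BE)/R_B = (1.5 − 0.7)/33 = 0.0242 mA.
I_C = β·I_B = 100×0.0242 = 2.42 mA.
V_CE = V_CC − I_C·R_C = 6.4 − 2.42×1.2 = 3.49 V > V_CE(sat), so the active-region assumption holds.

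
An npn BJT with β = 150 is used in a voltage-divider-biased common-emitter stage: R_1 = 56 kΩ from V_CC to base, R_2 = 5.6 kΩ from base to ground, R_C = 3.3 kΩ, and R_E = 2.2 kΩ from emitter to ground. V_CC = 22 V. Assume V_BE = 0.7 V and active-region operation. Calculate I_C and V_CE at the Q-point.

Thevenize the base divider: V_Th = V_CC·R_2/(R_1+R_2) = 22×5.6/61.6 = 2 V, R_Th = R_1‖R_2 = 5.09 kΩ.
Base-emitter loop: V_Th = I_B·R_Th + V_BE + (β+1)I_B·R_E, so I_B = (2 − 0.7) / (5.09 + 151×2.2) = 0.00385 mA.
I_C = β·I_B = 150×0.00385 = 0.578 mA, and I_E = (β+1)I_B = 0.582 mA.
V_CE = V_CC − I_C·R_C − I_E·R_E = 22 − 0.578×3.3 − 0.582×2.2 = 18.8 V.
V_CE = 18.8 V > 0.2 V confirms active-region operation.

I_C ≈ 0.58 mA, V_CE ≈ 19 V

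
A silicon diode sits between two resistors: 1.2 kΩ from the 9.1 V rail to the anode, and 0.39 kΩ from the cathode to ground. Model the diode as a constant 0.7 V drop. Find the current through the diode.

I ≈ 5.3 mA

The two resistors are in series with the diode, so KVL gives 9.1 = I·1.2 + 0.7 + I·0.39.
I = (9.1 − 0.7) / (1.2 + 0.39) kΩ = 8.4 / 1.59 = 5.28 mA.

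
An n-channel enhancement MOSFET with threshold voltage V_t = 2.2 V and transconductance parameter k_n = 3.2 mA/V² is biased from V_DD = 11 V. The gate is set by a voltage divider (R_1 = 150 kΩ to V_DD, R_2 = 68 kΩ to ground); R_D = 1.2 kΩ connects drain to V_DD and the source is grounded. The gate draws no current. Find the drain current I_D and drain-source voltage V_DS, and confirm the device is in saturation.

V_G = V_DD·R_2/(R_1+R_2) = 11×68/218 = 3.43 V. With the source grounded, V_GS = V_G = 3.43 V.
Assume saturation: I_D = (k_n/2)(V_GS − V_t)² = (3.2/2)×(3.43 − 2.2)² = 1.6×1.23² = 2.43 mA.
V_DS = V_DD − I_D·R_D = 11 − 2.43×1.2 = 8.09 V.
Saturation requires V_DS ≥ V_GS − V_t = 1.23 V; 8.09 ≥ 1.23 ✓.

I_D ≈ 2.4 mA, V_DS ≈ 8.1 V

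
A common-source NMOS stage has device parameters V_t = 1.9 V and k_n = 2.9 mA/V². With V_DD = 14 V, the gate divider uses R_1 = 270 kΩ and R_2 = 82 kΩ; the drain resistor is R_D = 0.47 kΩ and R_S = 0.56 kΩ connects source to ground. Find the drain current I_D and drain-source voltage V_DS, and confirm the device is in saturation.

I_D ≈ 0.97 mA, V_DS ≈ 13 V

V_G = V_DD·R_2/(R_1+R_2) = 14×82/352 = 3.26 V.
Assume saturation: I_D = (k_n/2)(V_GS − V_t)² with V_GS = V_G − I_D·R_S = 3.26 − 0.56·I_D.
Substituting gives 0.455·I_D² − 3.21·I_D + 2.69 = 0, with roots I_D = 0.97 or 6.09 mA.
The root I_D = 6.09 mA gives V_GS = -0.15 V ≤ V_t, so take I_D = 0.97 mA.
Then V_GS = 2.72 V and V_DS = V_DD − I_D(R_D+R_S) = 14 − 0.97×1.03 = 13 V.
Saturation requires V_DS ≥ V_GS − V_t = 0.818 V; 13 ≥ 0.818 ✓.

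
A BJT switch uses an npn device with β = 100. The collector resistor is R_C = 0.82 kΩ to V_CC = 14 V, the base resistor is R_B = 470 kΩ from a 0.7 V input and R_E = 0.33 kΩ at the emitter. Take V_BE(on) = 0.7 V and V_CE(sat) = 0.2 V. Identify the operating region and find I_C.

cutoff; I_C ≈ 0

V_BB = 0.7 V ≤ V_BE(on) = 0.7 V, so the base-emitter junction is not forward biased.
The transistor is in cutoff: I_B = I_C = 0.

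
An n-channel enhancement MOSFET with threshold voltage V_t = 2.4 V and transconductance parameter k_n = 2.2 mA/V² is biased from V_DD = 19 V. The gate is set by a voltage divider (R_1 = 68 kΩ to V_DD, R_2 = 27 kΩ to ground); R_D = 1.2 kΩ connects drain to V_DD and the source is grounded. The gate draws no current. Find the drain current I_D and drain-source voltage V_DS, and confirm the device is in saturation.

I_D ≈ 9.9 mA, V_DS ≈ 7.1 V

V_G = V_DD·R_2/(R_1+R_2) = 19×27/95 = 5.4 V. With the source grounded, V_GS = V_G = 5.4 V.
Assume saturation: I_D = (k_n/2)(V_GS − V_t)² = (2.2/2)×(5.4 − 2.4)² = 1.1×3² = 9.9 mA.
V_DS = V_DD − I_D·R_D = 19 − 9.9×1.2 = 7.12 V.
Saturation requires V_DS ≥ V_GS − V_t = 3 V; 7.12 ≥ 3 ✓.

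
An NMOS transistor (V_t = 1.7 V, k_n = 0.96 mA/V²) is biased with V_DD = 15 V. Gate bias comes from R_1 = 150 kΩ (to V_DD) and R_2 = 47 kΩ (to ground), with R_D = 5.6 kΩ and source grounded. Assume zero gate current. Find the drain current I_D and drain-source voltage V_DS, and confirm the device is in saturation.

V_G = V_DD·R_2/(R_1+R_2) = 15×47/197 = 3.58 V. With the source grounded, V_GS = V_G = 3.58 V.
Assume saturation: I_D = (k_n/2)(V_GS − V_t)² = (0.96/2)×(3.58 − 1.7)² = 0.48×1.88² = 1.69 mA.
V_DS = V_DD − I_D·R_D = 15 − 1.69×5.6 = 5.51 V.
Saturation requires V_DS ≥ V_GS − V_t = 1.88 V; 5.51 ≥ 1.88 ✓.

I_D ≈ 1.7 mA, V_DS ≈ 5.5 V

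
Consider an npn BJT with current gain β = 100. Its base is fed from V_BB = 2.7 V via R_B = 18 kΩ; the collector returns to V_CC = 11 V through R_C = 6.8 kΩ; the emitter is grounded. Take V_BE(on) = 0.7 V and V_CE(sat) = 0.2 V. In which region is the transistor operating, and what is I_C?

saturation; I_C ≈ 1.6 mA

Assume active: I_B = (2.7 − 0.7)/18 = 0.111 mA, giving I_C = β·I_B = 11.1 mA.
But then V_CE = 11 − 11.1×6.8 = -64.6 V < V_CE(sat) = 0.2 V — impossible in the active region.
So the transistor is saturated. With V_CE = 0.2 V, I_C = (V_CC − 0.2)/R_C = 10.8/6.8 = 1.59 mA.
Check: β·I_B = 11.1 mA > I_C = 1.59 mA, confirming saturation.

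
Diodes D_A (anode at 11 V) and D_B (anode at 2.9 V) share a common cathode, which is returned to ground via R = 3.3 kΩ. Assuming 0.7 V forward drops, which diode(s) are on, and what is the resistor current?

Only D_A conducts; I_R ≈ 3.1 mA

Assume both conduct. Then node N would need to be at both 11−0.7 = 10.3 V and 2.9−0.7 = 2.2 V, which is impossible.
Assume only D_A conducts: V_N = 11 − 0.7 = 10.3 V, so I_R = 10.3/3.3 = 3.12 mA.
Check D_B: its anode-to-cathode voltage is 2.9 − 10.3 = -7.4 V < 0.7 V, so it is off. The assumption is consistent.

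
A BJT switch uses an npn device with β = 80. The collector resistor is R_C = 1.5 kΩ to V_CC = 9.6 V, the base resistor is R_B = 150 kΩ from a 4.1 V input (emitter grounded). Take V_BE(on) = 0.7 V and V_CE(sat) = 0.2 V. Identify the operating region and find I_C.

Assume active. Base-emitter loop: I_B = (V_BB − V_BE)/R_B = (4.1 − 0.7)/150 = 0.0227 mA.
I_C = β·I_B = 80×0.0227 = 1.81 mA.
V_CE = V_CC − I_C·R_C = 9.6 − 1.81×1.5 = 6.88 V > V_CE(sat), so the active-region assumption holds.

active; I_C ≈ 1.8 mA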